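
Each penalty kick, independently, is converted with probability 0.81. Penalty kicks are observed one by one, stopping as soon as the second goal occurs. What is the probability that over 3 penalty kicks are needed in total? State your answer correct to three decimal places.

0.095

Needing more than 3 penalty kicks ⇔ fewer than 2 successes in the first 3. With X ~ Binomial(3, 0.81), P(Y > 3) = P(X ≤ 1).
  k=0: C(3,0)·0.81^0·0.19^3 = 0.00686
  k=1: C(3,1)·0.81^1·0.19^2 = 0.08772
P(X ≤ 1) = 0.09458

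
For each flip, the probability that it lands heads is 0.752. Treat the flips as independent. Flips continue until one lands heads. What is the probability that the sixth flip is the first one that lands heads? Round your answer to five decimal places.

Geometric (trials to first success), p = 0.752.
P(Y = 6) = (1−p)^5 · p = 0.00093812 · 0.752 = 0.0007055

0.00071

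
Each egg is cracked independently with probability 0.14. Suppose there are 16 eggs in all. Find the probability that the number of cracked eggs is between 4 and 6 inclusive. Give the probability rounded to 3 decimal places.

0.172

X ~ Binomial(16, 0.14); P(4 ≤ X ≤ 6) = Σ C(16,k) p^k (1−p)^(16−k) over k:
  k=4: C(16,4)·0.14^4·0.86^12 = 0.11444
  k=5: C(16,5)·0.14^5·0.86^11 = 0.04471
  k=6: C(16,6)·0.14^6·0.86^10 = 0.01334
Total = 0.17249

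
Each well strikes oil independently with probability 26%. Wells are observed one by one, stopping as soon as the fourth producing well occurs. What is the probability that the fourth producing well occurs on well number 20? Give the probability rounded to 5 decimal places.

0.03580

Y = trial on which the fourth success occurs; negative binomial, r=4, p=0.26.
P(Y=20) = C(19,3) · p^4 · (1−p)^16
= 969 · 0.0045698 · 0.0080855 = 0.0358034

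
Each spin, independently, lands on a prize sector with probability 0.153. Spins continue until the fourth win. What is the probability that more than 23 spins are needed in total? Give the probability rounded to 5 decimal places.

0.52334

Needing more than 23 spins ⇔ fewer than 4 successes in the first 23. With X ~ Binomial(23, 0.153), P(Y > 23) = P(X ≤ 3).
  k=0: C(23,0)·0.153^0·0.847^23 = 0.0219441
  k=1: C(23,1)·0.153^1·0.847^22 = 0.0911705
  k=2: C(23,2)·0.153^2·0.847^21 = 0.1811569
  k=3: C(23,3)·0.153^3·0.847^20 = 0.2290662
P(X ≤ 3) = 0.5233378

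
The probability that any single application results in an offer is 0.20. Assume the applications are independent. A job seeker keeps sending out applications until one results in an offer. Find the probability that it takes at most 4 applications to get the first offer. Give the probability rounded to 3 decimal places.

0.590

Y = number of applications to the first success; geometric, p = 0.20.
P(Y ≤ 4) = 1 − (1−p)^4 = 1 − 0.40960 = 0.59040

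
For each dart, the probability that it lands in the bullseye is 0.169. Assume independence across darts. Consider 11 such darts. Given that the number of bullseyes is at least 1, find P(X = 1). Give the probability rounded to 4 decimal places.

X ~ Binomial(11, 0.169). Want P(X=1 | X≥1) = P(X=1) / P(X≥1).
P(X=1) = C(11,1)·0.169^1·0.831^10 = 0.291937
P(X≥1) = 1 − 0.130500 = 0.869500
Ratio = 0.291937 / 0.869500 = 0.335753

0.3358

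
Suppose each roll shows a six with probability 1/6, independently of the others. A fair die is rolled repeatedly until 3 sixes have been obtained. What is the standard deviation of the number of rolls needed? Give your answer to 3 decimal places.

Y = total rolls until the third success; negative binomial with r=3, p=0.166667.
SD(Y) = √[r(1−p)/p²] = √(90.00000) = 9.48683

9.487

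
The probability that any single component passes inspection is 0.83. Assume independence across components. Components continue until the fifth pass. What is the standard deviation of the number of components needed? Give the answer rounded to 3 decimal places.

Y = total components until the fifth success; negative binomial with r=5, p=0.83.
SD(Y) = √[r(1−p)/p²] = √(1.23385) = 1.11079

1.111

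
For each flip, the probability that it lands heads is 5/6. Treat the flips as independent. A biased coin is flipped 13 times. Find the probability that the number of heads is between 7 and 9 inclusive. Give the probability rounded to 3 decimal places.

0.156

X ~ Binomial(13, 0.833333); P(7 ≤ X ≤ 9) = Σ C(13,k) p^k (1−p)^(13−k) over k:
  k=7: C(13,7)·0.833333^7·0.166667^6 = 0.01026
  k=8: C(13,8)·0.833333^8·0.166667^5 = 0.03849
  k=9: C(13,9)·0.833333^9·0.166667^4 = 0.10692
Total = 0.15568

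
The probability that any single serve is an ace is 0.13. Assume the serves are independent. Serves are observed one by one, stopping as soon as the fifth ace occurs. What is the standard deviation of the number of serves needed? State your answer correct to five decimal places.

Y = total serves until the fifth success; negative binomial with r=5, p=0.13.
SD(Y) = √[r(1−p)/p²] = √(257.3964497) = 16.0435797

16.04358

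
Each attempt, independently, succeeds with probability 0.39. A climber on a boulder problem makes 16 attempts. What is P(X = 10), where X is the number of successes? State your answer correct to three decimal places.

0.034

X ~ Binomial(n=16, p=0.39).
P(X=10) = C(16,10) · p^10 · (1−p)^6
= 8008 · 8.1404e-05 · 0.05152 = 0.03359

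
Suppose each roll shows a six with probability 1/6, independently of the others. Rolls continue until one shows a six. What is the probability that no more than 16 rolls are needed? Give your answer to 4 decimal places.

0.9459

Y = number of rolls to the first success; geometric, p = 0.166667.
P(Y ≤ 16) = 1 − (1−p)^16 = 1 − 0.054088 = 0.945912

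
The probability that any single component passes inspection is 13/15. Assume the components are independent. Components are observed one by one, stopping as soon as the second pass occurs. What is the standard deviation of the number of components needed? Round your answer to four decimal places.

0.5958

Y = total components until the second success; negative binomial with r=2, p=0.866667.
SD(Y) = √[r(1−p)/p²] = √(0.355030) = 0.595844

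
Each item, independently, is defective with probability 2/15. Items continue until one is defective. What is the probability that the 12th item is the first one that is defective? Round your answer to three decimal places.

Geometric (trials to first success), p = 0.133333.
P(Y = 12) = (1−p)^11 · p = 0.20719 · 0.133333 = 0.02763

0.028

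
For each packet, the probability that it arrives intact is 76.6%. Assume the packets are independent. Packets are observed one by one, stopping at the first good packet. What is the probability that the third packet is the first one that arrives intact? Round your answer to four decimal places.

0.0419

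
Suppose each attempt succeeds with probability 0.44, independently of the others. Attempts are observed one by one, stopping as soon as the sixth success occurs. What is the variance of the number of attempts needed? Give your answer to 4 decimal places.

17.3554

Y = total attempts until the sixth success; negative binomial with r=6, p=0.44.
Var(Y) = r(1−p)/p² = 6·0.56 / 0.44² = 17.355372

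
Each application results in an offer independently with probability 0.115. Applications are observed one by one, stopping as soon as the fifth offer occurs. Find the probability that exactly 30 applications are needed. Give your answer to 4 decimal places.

Y = trial on which the fifth success occurs; negative binomial, r=5, p=0.115.
P(Y=30) = C(29,4) · p^5 · (1−p)^25
= 23751 · 2.0114e-05 · 0.047161 = 0.022530

0.0225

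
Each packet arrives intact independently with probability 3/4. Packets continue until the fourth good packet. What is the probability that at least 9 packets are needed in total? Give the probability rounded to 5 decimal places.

0.02730

Needing more than 8 packets ⇔ fewer than 4 successes in the first 8. With X ~ Binomial(8, 0.75), P(Y > 8) = P(X ≤ 3).
  k=0: C(8,0)·0.75^0·0.25^8 = 0.0000153
  k=1: C(8,1)·0.75^1·0.25^7 = 0.0003662
  k=2: C(8,2)·0.75^2·0.25^6 = 0.0038452
  k=3: C(8,3)·0.75^3·0.25^5 = 0.0230713
P(X ≤ 3) = 0.0272980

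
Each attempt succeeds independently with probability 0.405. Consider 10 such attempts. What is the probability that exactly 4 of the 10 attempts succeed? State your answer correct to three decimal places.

X ~ Binomial(n=10, p=0.405).
P(X=4) = C(10,4) · p^4 · (1−p)^6
= 210 · 0.026904 · 0.044371 = 0.25069

0.251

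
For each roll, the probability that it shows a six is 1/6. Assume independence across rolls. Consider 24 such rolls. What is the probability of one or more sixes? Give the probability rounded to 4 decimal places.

0.9874

P(at least one) = 1 − P(none) = 1 − (1 − 0.166667)^24
= 1 − 0.012579 = 0.987421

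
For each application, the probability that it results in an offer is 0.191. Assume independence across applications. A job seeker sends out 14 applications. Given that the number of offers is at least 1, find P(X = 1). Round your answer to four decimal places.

0.1792

X ~ Binomial(14, 0.191). Want P(X=1 | X≥1) = P(X=1) / P(X≥1).
P(X=1) = C(14,1)·0.191^1·0.809^13 = 0.170017
P(X≥1) = 1 − 0.051437 = 0.948563
Ratio = 0.170017 / 0.948563 = 0.179236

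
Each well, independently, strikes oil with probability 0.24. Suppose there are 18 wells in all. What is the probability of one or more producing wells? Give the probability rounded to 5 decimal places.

P(at least one) = 1 − P(none) = 1 − (1 − 0.24)^18
= 1 − 0.0071556 = 0.9928444

0.99284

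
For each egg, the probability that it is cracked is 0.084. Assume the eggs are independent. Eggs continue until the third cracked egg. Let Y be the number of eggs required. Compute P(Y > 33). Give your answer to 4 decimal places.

Needing more than 33 eggs ⇔ fewer than 3 successes in the first 33. With X ~ Binomial(33, 0.084), P(Y > 33) = P(X ≤ 2).
  k=0: C(33,0)·0.084^0·0.916^33 = 0.055278
  k=1: C(33,1)·0.084^1·0.916^32 = 0.167282
  k=2: C(33,2)·0.084^2·0.916^31 = 0.245444
P(X ≤ 2) = 0.468003

0.4680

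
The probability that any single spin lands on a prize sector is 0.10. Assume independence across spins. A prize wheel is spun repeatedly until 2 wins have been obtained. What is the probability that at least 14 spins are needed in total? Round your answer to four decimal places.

0.6213

Needing more than 13 spins ⇔ fewer than 2 successes in the first 13. With X ~ Binomial(13, 0.10), P(Y > 13) = P(X ≤ 1).
  k=0: C(13,0)·0.10^0·0.90^13 = 0.254187
  k=1: C(13,1)·0.10^1·0.90^12 = 0.367158
P(X ≤ 1) = 0.621345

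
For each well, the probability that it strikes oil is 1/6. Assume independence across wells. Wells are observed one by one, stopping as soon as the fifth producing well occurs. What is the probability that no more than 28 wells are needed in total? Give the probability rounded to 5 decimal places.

0.51052

Finishing within 28 wells ⇔ at least 5 successes in the first 28. With X ~ Binomial(28, 0.166667), P(Y ≤ 28) = 1 − P(X ≤ 4).
  k=0: C(28,0)·0.166667^0·0.833333^28 = 0.0060663
  k=1: C(28,1)·0.166667^1·0.833333^27 = 0.0339714
  k=2: C(28,2)·0.166667^2·0.833333^26 = 0.0917227
  k=3: C(28,3)·0.166667^3·0.833333^25 = 0.1589860
  k=4: C(28,4)·0.166667^4·0.833333^24 = 0.1987325
1 − 0.4894790 = 0.5105210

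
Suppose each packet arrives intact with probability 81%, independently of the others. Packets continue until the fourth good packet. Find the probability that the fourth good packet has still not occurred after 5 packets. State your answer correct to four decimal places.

Needing more than 5 packets ⇔ fewer than 4 successes in the first 5. With X ~ Binomial(5, 0.81), P(Y > 5) = P(X ≤ 3).
  k=0: C(5,0)·0.81^0·0.19^5 = 0.000248
  k=1: C(5,1)·0.81^1·0.19^4 = 0.005278
  k=2: C(5,2)·0.81^2·0.19^3 = 0.045002
  k=3: C(5,3)·0.81^3·0.19^2 = 0.191850
P(X ≤ 3) = 0.242378

0.2424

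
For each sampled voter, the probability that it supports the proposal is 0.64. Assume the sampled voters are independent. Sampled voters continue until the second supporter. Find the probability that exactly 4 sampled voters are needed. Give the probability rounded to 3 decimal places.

0.159

Y = trial on which the second success occurs; negative binomial, r=2, p=0.64.
P(Y=4) = C(3,1) · p^2 · (1−p)^2
= 3 · 0.4096 · 0.1296 = 0.15925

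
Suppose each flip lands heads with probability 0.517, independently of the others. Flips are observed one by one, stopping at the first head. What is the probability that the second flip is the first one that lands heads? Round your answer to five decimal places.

0.24971

Geometric (trials to first success), p = 0.517.
P(Y = 2) = (1−p)^1 · p = 0.483 · 0.517 = 0.2497110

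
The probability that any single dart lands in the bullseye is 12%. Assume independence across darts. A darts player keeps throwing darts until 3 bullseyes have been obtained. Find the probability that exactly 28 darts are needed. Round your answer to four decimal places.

0.0248

Y = trial on which the third success occurs; negative binomial, r=3, p=0.12.
P(Y=28) = C(27,2) · p^3 · (1−p)^25
= 351 · 0.001728 · 0.040932 = 0.024827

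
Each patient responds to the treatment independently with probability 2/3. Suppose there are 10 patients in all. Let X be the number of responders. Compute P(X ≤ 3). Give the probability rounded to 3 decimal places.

0.020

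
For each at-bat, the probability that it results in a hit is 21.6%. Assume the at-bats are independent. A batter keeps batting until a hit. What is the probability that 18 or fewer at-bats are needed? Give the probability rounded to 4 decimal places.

Y = number of at-bats to the first success; geometric, p = 0.216.
P(Y ≤ 18) = 1 − (1−p)^18 = 1 − 0.012522 = 0.987478

0.9875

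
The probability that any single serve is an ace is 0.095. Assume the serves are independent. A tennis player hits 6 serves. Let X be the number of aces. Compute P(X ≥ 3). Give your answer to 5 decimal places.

X ~ Binomial(6, 0.095); P(X ≥ 3) = Σ C(6,k) p^k (1−p)^(6−k) over k:
  k=3: C(6,3)·0.095^3·0.905^3 = 0.0127100
  k=4: C(6,4)·0.095^4·0.905^2 = 0.0010007
  k=5: C(6,5)·0.095^5·0.905^1 = 0.0000420
  k=6: C(6,6)·0.095^6·0.905^0 = 0.0000007
Total = 0.0137534

0.01375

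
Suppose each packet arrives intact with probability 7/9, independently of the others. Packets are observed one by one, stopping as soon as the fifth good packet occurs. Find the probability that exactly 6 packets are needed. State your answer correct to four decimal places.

0.3163

Y = trial on which the fifth success occurs; negative binomial, r=5, p=0.777778.
P(Y=6) = C(5,4) · p^5 · (1−p)^1
= 5 · 0.28463 · 0.22222 = 0.316253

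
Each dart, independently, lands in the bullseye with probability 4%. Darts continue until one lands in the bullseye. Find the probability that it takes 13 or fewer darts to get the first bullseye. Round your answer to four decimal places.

Y = number of darts to the first success; geometric, p = 0.04.
P(Y ≤ 13) = 1 − (1−p)^13 = 1 − 0.588201 = 0.411799

0.4118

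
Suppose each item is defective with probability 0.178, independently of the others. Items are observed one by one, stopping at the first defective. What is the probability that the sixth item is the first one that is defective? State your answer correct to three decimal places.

Geometric (trials to first success), p = 0.178.
P(Y = 6) = (1−p)^5 · p = 0.37528 · 0.178 = 0.06680

0.067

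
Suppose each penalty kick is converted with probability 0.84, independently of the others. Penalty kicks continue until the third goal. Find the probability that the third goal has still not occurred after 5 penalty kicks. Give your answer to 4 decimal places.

0.0318

Needing more than 5 penalty kicks ⇔ fewer than 3 successes in the first 5. With X ~ Binomial(5, 0.84), P(Y > 5) = P(X ≤ 2).
  k=0: C(5,0)·0.84^0·0.16^5 = 0.000105
  k=1: C(5,1)·0.84^1·0.16^4 = 0.002753
  k=2: C(5,2)·0.84^2·0.16^3 = 0.028901
P(X ≤ 2) = 0.031759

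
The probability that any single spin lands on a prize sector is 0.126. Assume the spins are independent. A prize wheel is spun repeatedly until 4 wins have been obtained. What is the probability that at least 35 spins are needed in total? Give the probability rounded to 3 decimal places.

Needing more than 34 spins ⇔ fewer than 4 successes in the first 34. With X ~ Binomial(34, 0.126), P(Y > 34) = P(X ≤ 3).
  k=0: C(34,0)·0.126^0·0.874^34 = 0.01027
  k=1: C(34,1)·0.126^1·0.874^33 = 0.05032
  k=2: C(34,2)·0.126^2·0.874^32 = 0.11969
  k=3: C(34,3)·0.126^3·0.874^31 = 0.18406
P(X ≤ 3) = 0.36434

0.364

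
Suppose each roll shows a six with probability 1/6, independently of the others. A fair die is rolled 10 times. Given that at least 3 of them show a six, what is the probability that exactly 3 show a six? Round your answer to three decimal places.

0.690

X ~ Binomial(10, 0.166667). Want P(X=3 | X≥3) = P(X=3) / P(X≥3).
P(X=3) = C(10,3)·0.166667^3·0.833333^7 = 0.15505
P(X≥3) = 1 − 0.16151 − 0.32301 − 0.29071 = 0.22477
Ratio = 0.15505 / 0.22477 = 0.68979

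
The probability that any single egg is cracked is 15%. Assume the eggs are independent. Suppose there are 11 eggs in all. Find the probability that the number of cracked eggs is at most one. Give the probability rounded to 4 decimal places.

X ~ Binomial(11, 0.15); P(X ≤ 1) = Σ C(11,k) p^k (1−p)^(11−k) over k:
  k=0: C(11,0)·0.15^0·0.85^11 = 0.167343
  k=1: C(11,1)·0.15^1·0.85^10 = 0.324843
Total = 0.492186

0.4922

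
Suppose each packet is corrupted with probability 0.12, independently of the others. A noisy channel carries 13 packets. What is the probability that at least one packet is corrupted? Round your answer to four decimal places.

0.8102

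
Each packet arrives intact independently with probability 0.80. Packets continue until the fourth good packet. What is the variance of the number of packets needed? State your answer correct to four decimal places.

1.2500

Y = total packets until the fourth success; negative binomial with r=4, p=0.80.
Var(Y) = r(1−p)/p² = 4·0.20 / 0.80² = 1.250000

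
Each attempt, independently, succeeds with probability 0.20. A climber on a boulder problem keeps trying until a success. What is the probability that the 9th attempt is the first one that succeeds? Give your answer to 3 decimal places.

0.034

Geometric (trials to first success), p = 0.20.
P(Y = 9) = (1−p)^8 · p = 0.16777 · 0.20 = 0.03355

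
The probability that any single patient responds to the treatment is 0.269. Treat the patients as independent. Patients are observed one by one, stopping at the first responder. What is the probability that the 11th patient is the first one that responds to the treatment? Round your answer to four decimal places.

Geometric (trials to first success), p = 0.269.
P(Y = 11) = (1−p)^10 · p = 0.043569 · 0.269 = 0.011720

0.0117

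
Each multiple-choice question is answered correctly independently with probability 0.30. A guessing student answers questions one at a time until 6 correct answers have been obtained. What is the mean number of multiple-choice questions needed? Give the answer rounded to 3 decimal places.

20.000

Y = total multiple-choice questions until the sixth success; negative binomial with r=6, p=0.30.
E[Y] = r / p = 6 / 0.30 = 20.00000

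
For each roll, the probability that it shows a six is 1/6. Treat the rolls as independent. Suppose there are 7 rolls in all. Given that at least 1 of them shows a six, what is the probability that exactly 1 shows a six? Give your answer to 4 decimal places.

0.5420

X ~ Binomial(7, 0.166667). Want P(X=1 | X≥1) = P(X=1) / P(X≥1).
P(X=1) = C(7,1)·0.166667^1·0.833333^6 = 0.390714
P(X≥1) = 1 − 0.279082 = 0.720918
Ratio = 0.390714 / 0.720918 = 0.541967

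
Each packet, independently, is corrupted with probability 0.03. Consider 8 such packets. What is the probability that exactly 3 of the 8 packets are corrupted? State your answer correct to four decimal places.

0.0013

X ~ Binomial(n=8, p=0.03).
P(X=3) = C(8,3) · p^3 · (1−p)^5
= 56 · 2.7e-05 · 0.85873 = 0.001298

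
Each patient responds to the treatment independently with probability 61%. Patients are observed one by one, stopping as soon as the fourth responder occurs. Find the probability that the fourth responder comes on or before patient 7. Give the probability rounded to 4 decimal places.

0.7293

Finishing within 7 patients ⇔ at least 4 successes in the first 7. With X ~ Binomial(7, 0.61), P(Y ≤ 7) = 1 − P(X ≤ 3).
  k=0: C(7,0)·0.61^0·0.39^7 = 0.001372
  k=1: C(7,1)·0.61^1·0.39^6 = 0.015025
  k=2: C(7,2)·0.61^2·0.39^5 = 0.070502
  k=3: C(7,3)·0.61^3·0.39^4 = 0.183788
1 − 0.270687 = 0.729313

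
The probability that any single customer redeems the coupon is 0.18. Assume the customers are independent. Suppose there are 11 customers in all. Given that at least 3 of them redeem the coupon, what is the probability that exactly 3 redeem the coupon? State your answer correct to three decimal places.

X ~ Binomial(11, 0.18). Want P(X=3 | X≥3) = P(X=3) / P(X≥3).
P(X=3) = C(11,3)·0.18^3·0.82^8 = 0.19670
P(X≥3) = 1 − 0.11271 − 0.27215 − 0.29870 = 0.31645
Ratio = 0.19670 / 0.31645 = 0.62160

0.622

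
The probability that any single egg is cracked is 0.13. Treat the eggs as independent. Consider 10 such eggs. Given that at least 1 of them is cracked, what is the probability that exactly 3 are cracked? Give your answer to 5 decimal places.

0.13233

X ~ Binomial(10, 0.13). Want P(X=3 | X≥1) = P(X=3) / P(X≥1).
P(X=3) = C(10,3)·0.13^3·0.87^7 = 0.0994595
P(X≥1) = 1 − 0.2484234 = 0.7515766
Ratio = 0.0994595 / 0.7515766 = 0.1323344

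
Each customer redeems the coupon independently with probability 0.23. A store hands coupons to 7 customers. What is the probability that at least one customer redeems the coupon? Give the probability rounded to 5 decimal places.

0.83951

P(at least one) = 1 − P(none) = 1 − (1 − 0.23)^7
= 1 − 0.1604852 = 0.8395148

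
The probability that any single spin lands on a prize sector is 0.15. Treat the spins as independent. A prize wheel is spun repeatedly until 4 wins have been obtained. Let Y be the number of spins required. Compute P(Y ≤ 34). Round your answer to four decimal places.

Finishing within 34 spins ⇔ at least 4 successes in the first 34. With X ~ Binomial(34, 0.15), P(Y ≤ 34) = 1 − P(X ≤ 3).
  k=0: C(34,0)·0.15^0·0.85^34 = 0.003983
  k=1: C(34,1)·0.15^1·0.85^33 = 0.023900
  k=2: C(34,2)·0.15^2·0.85^32 = 0.069591
  k=3: C(34,3)·0.15^3·0.85^31 = 0.130994
1 − 0.228468 = 0.771532

0.7715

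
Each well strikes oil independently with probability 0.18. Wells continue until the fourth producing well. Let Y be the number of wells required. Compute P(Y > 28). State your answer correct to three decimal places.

Needing more than 28 wells ⇔ fewer than 4 successes in the first 28. With X ~ Binomial(28, 0.18), P(Y > 28) = P(X ≤ 3).
  k=0: C(28,0)·0.18^0·0.82^28 = 0.00386
  k=1: C(28,1)·0.18^1·0.82^27 = 0.02374
  k=2: C(28,2)·0.18^2·0.82^26 = 0.07034
  k=3: C(28,3)·0.18^3·0.82^25 = 0.13382
P(X ≤ 3) = 0.23175

0.232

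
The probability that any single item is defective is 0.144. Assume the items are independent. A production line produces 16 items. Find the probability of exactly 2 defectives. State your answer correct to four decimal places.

0.2822

X ~ Binomial(n=16, p=0.144).
P(X=2) = C(16,2) · p^2 · (1−p)^14
= 120 · 0.020736 · 0.11341 = 0.282188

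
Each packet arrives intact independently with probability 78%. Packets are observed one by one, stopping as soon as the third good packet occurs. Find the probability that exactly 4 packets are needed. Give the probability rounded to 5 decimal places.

Y = trial on which the third success occurs; negative binomial, r=3, p=0.78.
P(Y=4) = C(3,2) · p^3 · (1−p)^1
= 3 · 0.47455 · 0.22 = 0.3132043

0.31320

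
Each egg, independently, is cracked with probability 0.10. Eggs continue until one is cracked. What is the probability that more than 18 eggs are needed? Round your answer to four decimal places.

0.1501

Y = number of eggs to the first success; geometric, p = 0.10.
P(Y > 18) = P(first 18 all fail) = (1−p)^18 = 0.150095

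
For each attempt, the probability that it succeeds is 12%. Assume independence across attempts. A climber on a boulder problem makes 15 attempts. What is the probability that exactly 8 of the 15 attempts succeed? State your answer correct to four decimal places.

X ~ Binomial(n=15, p=0.12).
P(X=8) = C(15,8) · p^8 · (1−p)^7
= 6435 · 4.2998e-08 · 0.40868 = 0.000113

0.0001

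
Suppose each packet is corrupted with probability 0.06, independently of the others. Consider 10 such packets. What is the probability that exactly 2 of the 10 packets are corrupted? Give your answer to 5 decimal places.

0.09875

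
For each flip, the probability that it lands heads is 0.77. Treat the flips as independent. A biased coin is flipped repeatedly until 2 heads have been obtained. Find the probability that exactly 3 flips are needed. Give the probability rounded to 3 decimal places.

Y = trial on which the second success occurs; negative binomial, r=2, p=0.77.
P(Y=3) = C(2,1) · p^2 · (1−p)^1
= 2 · 0.5929 · 0.23 = 0.27273

0.273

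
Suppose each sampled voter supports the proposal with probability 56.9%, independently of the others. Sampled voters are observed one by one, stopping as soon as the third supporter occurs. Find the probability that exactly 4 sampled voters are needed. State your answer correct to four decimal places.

0.2382

Y = trial on which the third success occurs; negative binomial, r=3, p=0.569.
P(Y=4) = C(3,2) · p^3 · (1−p)^1
= 3 · 0.18422 · 0.431 = 0.238196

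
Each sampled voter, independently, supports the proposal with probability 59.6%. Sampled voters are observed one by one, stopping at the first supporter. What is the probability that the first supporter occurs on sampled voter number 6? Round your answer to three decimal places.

0.006

Geometric (trials to first success), p = 0.596.
P(Y = 6) = (1−p)^5 · p = 0.010762 · 0.596 = 0.00641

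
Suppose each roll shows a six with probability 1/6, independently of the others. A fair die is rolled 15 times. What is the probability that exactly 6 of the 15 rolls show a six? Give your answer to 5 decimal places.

X ~ Binomial(n=15, p=0.166667).
P(X=6) = C(15,6) · p^6 · (1−p)^9
= 5005 · 2.1433e-05 · 0.19381 = 0.0207905

0.02079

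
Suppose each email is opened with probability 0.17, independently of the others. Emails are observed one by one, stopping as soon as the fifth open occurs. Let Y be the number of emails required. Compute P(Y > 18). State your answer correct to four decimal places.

Needing more than 18 emails ⇔ fewer than 5 successes in the first 18. With X ~ Binomial(18, 0.17), P(Y > 18) = P(X ≤ 4).
  k=0: C(18,0)·0.17^0·0.83^18 = 0.034947
  k=1: C(18,1)·0.17^1·0.83^17 = 0.128839
  k=2: C(18,2)·0.17^2·0.83^16 = 0.224305
  k=3: C(18,3)·0.17^3·0.83^15 = 0.245024
  k=4: C(18,4)·0.17^4·0.83^14 = 0.188196
P(X ≤ 4) = 0.821311

0.8213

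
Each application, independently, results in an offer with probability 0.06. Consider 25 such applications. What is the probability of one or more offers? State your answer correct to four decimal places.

0.7871

P(at least one) = 1 − P(none) = 1 − (1 − 0.06)^25
= 1 − 0.212910 = 0.787090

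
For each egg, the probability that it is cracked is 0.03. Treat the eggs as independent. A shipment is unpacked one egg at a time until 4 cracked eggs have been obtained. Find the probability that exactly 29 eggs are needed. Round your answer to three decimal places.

0.001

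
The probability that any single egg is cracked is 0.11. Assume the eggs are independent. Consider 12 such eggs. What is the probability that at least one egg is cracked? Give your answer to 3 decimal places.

P(at least one) = 1 − P(none) = 1 − (1 − 0.11)^12
= 1 − 0.24699 = 0.75301

0.753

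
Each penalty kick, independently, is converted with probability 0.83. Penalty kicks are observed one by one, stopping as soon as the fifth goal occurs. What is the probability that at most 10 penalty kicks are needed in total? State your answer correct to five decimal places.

0.99729

Finishing within 10 penalty kicks ⇔ at least 5 successes in the first 10. With X ~ Binomial(10, 0.83), P(Y ≤ 10) = 1 − P(X ≤ 4).
  k=0: C(10,0)·0.83^0·0.17^10 = 0.0000000
  k=1: C(10,1)·0.83^1·0.17^9 = 0.0000010
  k=2: C(10,2)·0.83^2·0.17^8 = 0.0000216
  k=3: C(10,3)·0.83^3·0.17^7 = 0.0002816
  k=4: C(10,4)·0.83^4·0.17^6 = 0.0024056
1 − 0.0027098 = 0.9972902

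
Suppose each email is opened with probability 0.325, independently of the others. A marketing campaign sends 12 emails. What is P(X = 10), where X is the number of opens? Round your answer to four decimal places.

0.0004

X ~ Binomial(n=12, p=0.325).
P(X=10) = C(12,10) · p^10 · (1−p)^2
= 66 · 1.3147e-05 · 0.45563 = 0.000395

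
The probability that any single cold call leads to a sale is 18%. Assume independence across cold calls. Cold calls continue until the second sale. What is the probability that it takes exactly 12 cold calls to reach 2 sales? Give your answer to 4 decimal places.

0.0490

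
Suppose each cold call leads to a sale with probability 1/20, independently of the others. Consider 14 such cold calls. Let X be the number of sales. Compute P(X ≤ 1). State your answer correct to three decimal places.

0.847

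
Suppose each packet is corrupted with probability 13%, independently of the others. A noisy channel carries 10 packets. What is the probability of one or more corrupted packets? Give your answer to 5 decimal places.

0.75158

P(at least one) = 1 − P(none) = 1 − (1 − 0.13)^10
= 1 − 0.2484234 = 0.7515766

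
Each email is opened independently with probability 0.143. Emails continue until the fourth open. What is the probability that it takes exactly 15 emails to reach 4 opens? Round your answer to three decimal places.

0.028

Y = trial on which the fourth success occurs; negative binomial, r=4, p=0.143.
P(Y=15) = C(14,3) · p^4 · (1−p)^11
= 364 · 0.00041816 · 0.18314 = 0.02788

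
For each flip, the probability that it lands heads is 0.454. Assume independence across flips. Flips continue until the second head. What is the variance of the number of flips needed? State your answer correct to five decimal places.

Y = total flips until the second success; negative binomial with r=2, p=0.454.
Var(Y) = r(1−p)/p² = 2·0.546 / 0.454² = 5.2979875

5.29799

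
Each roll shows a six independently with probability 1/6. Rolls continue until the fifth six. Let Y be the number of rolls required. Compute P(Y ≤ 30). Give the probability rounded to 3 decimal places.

0.576

Finishing within 30 rolls ⇔ at least 5 successes in the first 30. With X ~ Binomial(30, 0.166667), P(Y ≤ 30) = 1 − P(X ≤ 4).
  k=0: C(30,0)·0.166667^0·0.833333^30 = 0.00421
  k=1: C(30,1)·0.166667^1·0.833333^29 = 0.02528
  k=2: C(30,2)·0.166667^2·0.833333^28 = 0.07330
  k=3: C(30,3)·0.166667^3·0.833333^27 = 0.13683
  k=4: C(30,4)·0.166667^4·0.833333^26 = 0.18472
1 − 0.42434 = 0.57566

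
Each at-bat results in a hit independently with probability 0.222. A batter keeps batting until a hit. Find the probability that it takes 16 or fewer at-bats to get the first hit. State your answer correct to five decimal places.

0.98198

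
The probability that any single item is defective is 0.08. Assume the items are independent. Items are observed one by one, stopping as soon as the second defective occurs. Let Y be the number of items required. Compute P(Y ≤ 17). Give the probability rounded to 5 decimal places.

Finishing within 17 items ⇔ at least 2 successes in the first 17. With X ~ Binomial(17, 0.08), P(Y ≤ 17) = 1 − P(X ≤ 1).
  k=0: C(17,0)·0.08^0·0.92^17 = 0.2423221
  k=1: C(17,1)·0.08^1·0.92^16 = 0.3582153
1 − 0.6005374 = 0.3994626

0.39946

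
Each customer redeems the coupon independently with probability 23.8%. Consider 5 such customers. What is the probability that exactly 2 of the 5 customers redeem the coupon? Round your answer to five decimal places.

0.25062

X ~ Binomial(n=5, p=0.238).
P(X=2) = C(5,2) · p^2 · (1−p)^3
= 10 · 0.056644 · 0.44245 = 0.2506218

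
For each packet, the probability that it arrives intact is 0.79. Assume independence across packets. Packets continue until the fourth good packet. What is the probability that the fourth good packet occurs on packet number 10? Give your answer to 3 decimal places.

0.003

Y = trial on which the fourth success occurs; negative binomial, r=4, p=0.79.
P(Y=10) = C(9,3) · p^4 · (1−p)^6
= 84 · 0.3895 · 8.5766e-05 = 0.00281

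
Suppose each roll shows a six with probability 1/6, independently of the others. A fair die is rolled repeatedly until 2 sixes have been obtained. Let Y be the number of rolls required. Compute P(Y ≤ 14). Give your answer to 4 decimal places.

0.7040

Finishing within 14 rolls ⇔ at least 2 successes in the first 14. With X ~ Binomial(14, 0.166667), P(Y ≤ 14) = 1 − P(X ≤ 1).
  k=0: C(14,0)·0.166667^0·0.833333^14 = 0.077887
  k=1: C(14,1)·0.166667^1·0.833333^13 = 0.218082
1 − 0.295969 = 0.704031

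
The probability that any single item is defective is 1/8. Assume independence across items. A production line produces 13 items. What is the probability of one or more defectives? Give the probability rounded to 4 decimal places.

0.8238

P(at least one) = 1 − P(none) = 1 − (1 − 0.125)^13
= 1 − 0.176240 = 0.823760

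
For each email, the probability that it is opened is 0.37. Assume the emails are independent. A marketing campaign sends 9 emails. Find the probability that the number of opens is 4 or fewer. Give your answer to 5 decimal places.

X ~ Binomial(9, 0.37); P(X ≤ 4) = Σ C(9,k) p^k (1−p)^(9−k) over k:
  k=0: C(9,0)·0.37^0·0.63^9 = 0.0156338
  k=1: C(9,1)·0.37^1·0.63^8 = 0.0826359
  k=2: C(9,2)·0.37^2·0.63^7 = 0.1941287
  k=3: C(9,3)·0.37^3·0.63^6 = 0.2660282
  k=4: C(9,4)·0.37^4·0.63^5 = 0.2343582
Total = 0.7927849

0.79278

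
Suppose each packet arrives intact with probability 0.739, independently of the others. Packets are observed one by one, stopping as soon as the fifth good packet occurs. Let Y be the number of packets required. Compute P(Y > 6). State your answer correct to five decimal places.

0.49197

Needing more than 6 packets ⇔ fewer than 5 successes in the first 6. With X ~ Binomial(6, 0.739), P(Y > 6) = P(X ≤ 4).
  k=0: C(6,0)·0.739^0·0.261^6 = 0.0003161
  k=1: C(6,1)·0.739^1·0.261^5 = 0.0053703
  k=2: C(6,2)·0.739^2·0.261^4 = 0.0380139
  k=3: C(6,3)·0.739^3·0.261^3 = 0.1435109
  k=4: C(6,4)·0.739^4·0.261^2 = 0.3047544
P(X ≤ 4) = 0.4919656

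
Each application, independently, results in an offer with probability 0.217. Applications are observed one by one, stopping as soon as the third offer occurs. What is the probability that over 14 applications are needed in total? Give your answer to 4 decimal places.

Needing more than 14 applications ⇔ fewer than 3 successes in the first 14. With X ~ Binomial(14, 0.217), P(Y > 14) = P(X ≤ 2).
  k=0: C(14,0)·0.217^0·0.783^14 = 0.032559
  k=1: C(14,1)·0.217^1·0.783^13 = 0.126325
  k=2: C(14,2)·0.217^2·0.783^12 = 0.227563
P(X ≤ 2) = 0.386447

0.3864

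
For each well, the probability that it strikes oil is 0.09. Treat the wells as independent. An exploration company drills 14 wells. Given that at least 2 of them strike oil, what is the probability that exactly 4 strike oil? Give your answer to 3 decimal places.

0.070

X ~ Binomial(14, 0.09). Want P(X=4 | X≥2) = P(X=4) / P(X≥2).
P(X=4) = C(14,4)·0.09^4·0.91^10 = 0.02558
P(X≥2) = 1 − 0.26704 − 0.36975 = 0.36321
Ratio = 0.02558 / 0.36321 = 0.07041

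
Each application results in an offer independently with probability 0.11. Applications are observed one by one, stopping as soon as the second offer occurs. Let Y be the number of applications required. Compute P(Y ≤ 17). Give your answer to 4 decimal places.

0.5723

Finishing within 17 applications ⇔ at least 2 successes in the first 17. With X ~ Binomial(17, 0.11), P(Y ≤ 17) = 1 − P(X ≤ 1).
  k=0: C(17,0)·0.11^0·0.89^17 = 0.137921
  k=1: C(17,1)·0.11^1·0.89^16 = 0.289789
1 − 0.427710 = 0.572290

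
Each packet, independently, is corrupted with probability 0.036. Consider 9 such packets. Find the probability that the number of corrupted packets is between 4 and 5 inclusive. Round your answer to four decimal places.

0.0002

X ~ Binomial(9, 0.036); P(4 ≤ X ≤ 5) = Σ C(9,k) p^k (1−p)^(9−k) over k:
  k=4: C(9,4)·0.036^4·0.964^5 = 0.000176
  k=5: C(9,5)·0.036^5·0.964^4 = 0.000007
Total = 0.000183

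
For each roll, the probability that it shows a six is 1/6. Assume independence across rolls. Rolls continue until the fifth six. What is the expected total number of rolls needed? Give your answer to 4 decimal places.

30.0000

Y = total rolls until the fifth success; negative binomial with r=5, p=0.166667.
E[Y] = r / p = 5 / 0.166667 = 30.000000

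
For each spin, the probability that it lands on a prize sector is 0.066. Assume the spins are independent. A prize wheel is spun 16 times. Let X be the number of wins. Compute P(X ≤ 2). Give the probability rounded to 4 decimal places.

0.9156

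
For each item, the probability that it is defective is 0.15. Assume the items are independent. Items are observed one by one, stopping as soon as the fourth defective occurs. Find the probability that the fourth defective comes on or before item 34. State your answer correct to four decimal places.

Finishing within 34 items ⇔ at least 4 successes in the first 34. With X ~ Binomial(34, 0.15), P(Y ≤ 34) = 1 − P(X ≤ 3).
  k=0: C(34,0)·0.15^0·0.85^34 = 0.003983
  k=1: C(34,1)·0.15^1·0.85^33 = 0.023900
  k=2: C(34,2)·0.15^2·0.85^32 = 0.069591
  k=3: C(34,3)·0.15^3·0.85^31 = 0.130994
1 − 0.228468 = 0.771532

0.7715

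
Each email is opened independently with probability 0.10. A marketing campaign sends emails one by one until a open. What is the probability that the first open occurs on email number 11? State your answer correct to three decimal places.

0.035

Geometric (trials to first success), p = 0.10.
P(Y = 11) = (1−p)^10 · p = 0.34868 · 0.10 = 0.03487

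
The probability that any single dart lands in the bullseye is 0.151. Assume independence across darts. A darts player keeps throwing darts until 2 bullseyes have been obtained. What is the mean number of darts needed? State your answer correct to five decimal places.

13.24503

Y = total darts until the second success; negative binomial with r=2, p=0.151.
E[Y] = r / p = 2 / 0.151 = 13.2450331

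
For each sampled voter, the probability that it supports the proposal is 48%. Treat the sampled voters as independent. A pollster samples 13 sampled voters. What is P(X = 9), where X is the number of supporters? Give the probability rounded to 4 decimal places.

0.0707

X ~ Binomial(n=13, p=0.48).
P(X=9) = C(13,9) · p^9 · (1−p)^4
= 715 · 0.0013526 · 0.073116 = 0.070712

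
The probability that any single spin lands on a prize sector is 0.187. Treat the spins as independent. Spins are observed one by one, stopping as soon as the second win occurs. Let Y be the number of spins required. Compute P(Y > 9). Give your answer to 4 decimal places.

Needing more than 9 spins ⇔ fewer than 2 successes in the first 9. With X ~ Binomial(9, 0.187), P(Y > 9) = P(X ≤ 1).
  k=0: C(9,0)·0.187^0·0.813^9 = 0.155173
  k=1: C(9,1)·0.187^1·0.813^8 = 0.321224
P(X ≤ 1) = 0.476397

0.4764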